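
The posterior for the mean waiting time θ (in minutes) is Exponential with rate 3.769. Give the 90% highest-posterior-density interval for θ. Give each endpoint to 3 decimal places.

[0.000, 0.611]

The exponential density is strictly decreasing on [0, ∞), so the HPD interval is anchored at 0: [0, q] with P(θ ≤ q) = 0.90.
q = −ln(1 − 0.90) / 3.769 = 2.3026 / 3.769 = 0.611.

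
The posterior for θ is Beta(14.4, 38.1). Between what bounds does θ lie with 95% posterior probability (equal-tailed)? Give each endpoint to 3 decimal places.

Posterior: Beta(14.4, 38.1).
Equal-tailed 95% interval: the 0.025 and 0.975 quantiles of Beta(14.4, 38.1).
Posterior mean ≈ 0.274, SD ≈ 0.061; a Normal approximation gives roughly [0.155, 0.394].
Exact: F⁻¹(0.025) = 0.164; F⁻¹(0.975) = 0.401.

[0.164, 0.401]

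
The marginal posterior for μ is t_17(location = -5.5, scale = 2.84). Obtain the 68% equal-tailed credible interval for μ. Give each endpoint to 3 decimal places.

[-8.409, -2.591]

The t_17 distribution is symmetric; the 68% interval is -5.5 ± t·2.84 with t_{0.84,17} = 1.024.
Half-width: 1.024 × 2.84 = 2.909.
-5.5 − 2.909 = -8.409; -5.5 + 2.909 = -2.591.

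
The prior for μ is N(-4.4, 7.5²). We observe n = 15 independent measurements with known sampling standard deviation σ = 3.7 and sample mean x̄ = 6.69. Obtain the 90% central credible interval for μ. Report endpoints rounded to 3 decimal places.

[4.954, 8.072]

Posterior precision = 1/7.5² + 15/3.7² = 0.0178 + 1.0957 = 1.1135, so posterior SD = 0.9477.
Posterior mean = (-4.4/7.5² + 15·6.69/3.7²) / 1.1135 = 6.5129.
Interval: 6.5129 ± 1.645 × 0.9477 → [4.954, 8.072].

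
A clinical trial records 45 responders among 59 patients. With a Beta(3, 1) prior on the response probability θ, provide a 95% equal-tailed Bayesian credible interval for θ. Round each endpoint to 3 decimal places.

[0.650, 0.858]

Posterior: Beta(3+45, 1+14) = Beta(48, 15).
Equal-tailed 95% interval: the 0.025 and 0.975 quantiles of Beta(48, 15).
Posterior mean ≈ 0.762, SD ≈ 0.053; a Normal approximation gives roughly [0.658, 0.866].
Exact: F⁻¹(0.025) = 0.650; F⁻¹(0.975) = 0.858.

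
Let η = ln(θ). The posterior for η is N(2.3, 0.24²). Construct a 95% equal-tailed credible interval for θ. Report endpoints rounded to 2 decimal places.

On the log scale the 95% interval is 2.3 ± 1.960 × 0.24 = [1.8296, 2.7704].
Exponentiate: [e^1.8296, e^2.7704] = [6.23, 15.96].

[6.23, 15.96]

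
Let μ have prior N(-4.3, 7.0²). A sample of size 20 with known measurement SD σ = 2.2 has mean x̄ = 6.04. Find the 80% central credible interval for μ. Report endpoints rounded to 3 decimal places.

[5.360, 6.618]

Posterior precision = 1/7.0² + 20/2.2² = 0.0204 + 4.1322 = 4.1526, so posterior SD = 0.4907.
Posterior mean = (-4.3/7.0² + 20·6.04/2.2²) / 4.1526 = 5.9892.
Interval: 5.9892 ± 1.282 × 0.4907 → [5.360, 6.618].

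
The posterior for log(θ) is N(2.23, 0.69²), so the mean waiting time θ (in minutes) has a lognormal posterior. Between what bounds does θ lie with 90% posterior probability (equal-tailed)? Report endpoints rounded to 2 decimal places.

[2.99, 28.93]

On the log scale the 90% interval is 2.23 ± 1.645 × 0.69 = [1.0951, 3.3649].
Exponentiate: [e^1.0951, e^3.3649] = [2.99, 28.93].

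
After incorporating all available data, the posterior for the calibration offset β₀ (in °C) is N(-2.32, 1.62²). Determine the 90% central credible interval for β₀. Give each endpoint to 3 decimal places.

The posterior is symmetric, so the 90% equal-tailed interval is β₀ = -2.32 ± z·1.62 with z = 1.645.
Half-width: 1.645 × 1.62 = 2.665.
-2.32 − 2.665 = -4.985; -2.32 + 2.665 = 0.345.

[-4.985, 0.345]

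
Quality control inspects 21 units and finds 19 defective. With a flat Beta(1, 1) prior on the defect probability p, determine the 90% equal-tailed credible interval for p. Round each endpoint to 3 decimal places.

[0.741, 0.962]

Posterior: Beta(1+19, 1+2) = Beta(20, 3).
Equal-tailed 90% interval: the 0.05 and 0.95 quantiles of Beta(20, 3).
Posterior mean ≈ 0.870, SD ≈ 0.069; a Normal approximation gives roughly [0.756, 0.983].
Exact: F⁻¹(0.05) = 0.741; F⁻¹(0.95) = 0.962.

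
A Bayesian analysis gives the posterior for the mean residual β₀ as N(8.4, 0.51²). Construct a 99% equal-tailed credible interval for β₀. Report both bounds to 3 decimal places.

[7.086, 9.714]

The posterior is symmetric, so the 99% equal-tailed interval is β₀ = 8.4 ± z·0.51 with z = 2.576.
Half-width: 2.576 × 0.51 = 1.314.
8.4 − 1.314 = 7.086; 8.4 + 1.314 = 9.714.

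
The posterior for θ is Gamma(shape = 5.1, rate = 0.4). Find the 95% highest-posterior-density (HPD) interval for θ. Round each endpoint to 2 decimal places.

The posterior is unimodal and skewed, so the HPD interval has equal density at both endpoints and is the shortest 95% interval.
Solving f(3.15) = f(23.94) with F(23.94) − F(3.15) = 0.95 gives [3.15, 23.94].
For comparison, the equal-tailed interval is [4.20, 25.97]; the HPD is narrower and shifted toward the mode.

[3.15, 23.94]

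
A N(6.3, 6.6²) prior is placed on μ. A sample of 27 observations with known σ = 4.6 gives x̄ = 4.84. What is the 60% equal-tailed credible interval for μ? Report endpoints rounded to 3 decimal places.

Posterior precision = 1/6.6² + 27/4.6² = 0.0230 + 1.2760 = 1.2989, so posterior SD = 0.8774.
Posterior mean = (6.3/6.6² + 27·4.84/4.6²) / 1.2989 = 4.8658.
Interval: 4.8658 ± 0.842 × 0.8774 → [4.127, 5.604].

[4.127, 5.604]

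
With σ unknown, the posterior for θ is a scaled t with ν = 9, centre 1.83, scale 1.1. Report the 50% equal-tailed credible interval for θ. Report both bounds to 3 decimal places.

[1.057, 2.603]

The t_9 distribution is symmetric; the 50% interval is 1.83 ± t·1.1 with t_{0.75,9} = 0.703.
Half-width: 0.703 × 1.1 = 0.773.
1.83 − 0.773 = 1.057; 1.83 + 0.773 = 2.603.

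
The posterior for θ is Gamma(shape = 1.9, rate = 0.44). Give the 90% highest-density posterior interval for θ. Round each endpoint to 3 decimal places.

The posterior is unimodal and skewed, so the HPD interval has equal density at both endpoints and is the shortest 90% interval.
Solving f(0.139) = f(8.574) with F(8.574) − F(0.139) = 0.90 gives [0.139, 8.574].
For comparison, the equal-tailed interval is [0.718, 10.411]; the HPD is narrower and shifted toward the mode.

[0.139, 8.574]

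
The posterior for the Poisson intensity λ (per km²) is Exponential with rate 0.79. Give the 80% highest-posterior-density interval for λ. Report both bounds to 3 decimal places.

The exponential density is strictly decreasing on [0, ∞), so the HPD interval is anchored at 0: [0, q] with P(λ ≤ q) = 0.80.
q = −ln(1 − 0.80) / 0.79 = 1.6094 / 0.79 = 2.037.

[0.000, 2.037]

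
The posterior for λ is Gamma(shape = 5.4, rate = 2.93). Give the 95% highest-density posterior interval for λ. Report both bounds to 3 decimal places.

[0.485, 3.416]

The posterior is unimodal and skewed, so the HPD interval has equal density at both endpoints and is the shortest 95% interval.
Solving f(0.485) = f(3.416) with F(3.416) − F(0.485) = 0.95 gives [0.485, 3.416].
For comparison, the equal-tailed interval is [0.631, 3.692]; the HPD is narrower and shifted toward the mode.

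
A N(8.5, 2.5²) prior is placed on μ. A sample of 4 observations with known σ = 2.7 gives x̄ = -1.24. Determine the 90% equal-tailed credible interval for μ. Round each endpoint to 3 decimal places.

Posterior precision = 1/2.5² + 4/2.7² = 0.1600 + 0.5487 = 0.7087, so posterior SD = 1.1879.
Posterior mean = (8.5/2.5² + 4·-1.24/2.7²) / 0.7087 = 0.9590.
Interval: 0.9590 ± 1.645 × 1.1879 → [-0.995, 2.913].

[-0.995, 2.913]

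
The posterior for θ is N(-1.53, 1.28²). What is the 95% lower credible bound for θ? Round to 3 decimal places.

Need L with P(θ ≥ L) = 0.95: L = -1.53 − z_{0.05}·1.28.
z = 1.645; L = -1.53 − 1.645 × 1.28 = -3.635.

-3.635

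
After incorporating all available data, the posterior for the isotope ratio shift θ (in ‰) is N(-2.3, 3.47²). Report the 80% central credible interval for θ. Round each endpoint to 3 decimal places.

The posterior is symmetric, so the 80% equal-tailed interval is θ = -2.3 ± z·3.47 with z = 1.282.
Half-width: 1.282 × 3.47 = 4.447.
-2.3 − 4.447 = -6.747; -2.3 + 4.447 = 2.147.

[-6.747, 2.147]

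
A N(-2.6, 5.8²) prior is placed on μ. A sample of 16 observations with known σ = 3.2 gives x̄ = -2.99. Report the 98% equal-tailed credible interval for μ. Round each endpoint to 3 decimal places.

Posterior precision = 1/5.8² + 16/3.2² = 0.0297 + 1.5625 = 1.5922, so posterior SD = 0.7925.
Posterior mean = (-2.6/5.8² + 16·-2.99/3.2²) / 1.5922 = -2.9827.
Interval: -2.9827 ± 2.326 × 0.7925 → [-4.826, -1.139].

[-4.826, -1.139]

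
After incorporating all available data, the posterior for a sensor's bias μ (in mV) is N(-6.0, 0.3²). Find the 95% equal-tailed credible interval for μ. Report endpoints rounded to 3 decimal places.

[-6.588, -5.412]

The posterior is symmetric, so the 95% equal-tailed interval is μ = -6.0 ± z·0.3 with z = 1.960.
Half-width: 1.960 × 0.3 = 0.588.
-6.0 − 0.588 = -6.588; -6.0 + 0.588 = -5.412.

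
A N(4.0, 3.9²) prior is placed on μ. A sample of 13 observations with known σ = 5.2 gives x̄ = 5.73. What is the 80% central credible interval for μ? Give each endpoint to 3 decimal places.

Posterior precision = 1/3.9² + 13/5.2² = 0.0657 + 0.4808 = 0.5465, so posterior SD = 1.3527.
Posterior mean = (4.0/3.9² + 13·5.73/5.2²) / 0.5465 = 5.5219.
Interval: 5.5219 ± 1.282 × 1.3527 → [3.788, 7.255].

[3.788, 7.255]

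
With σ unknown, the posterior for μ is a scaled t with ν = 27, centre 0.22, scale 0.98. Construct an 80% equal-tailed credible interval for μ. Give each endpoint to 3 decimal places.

[-1.067, 1.507]

The t_27 distribution is symmetric; the 80% interval is 0.22 ± t·0.98 with t_{0.9,27} = 1.314.
Half-width: 1.314 × 0.98 = 1.287.
0.22 − 1.287 = -1.067; 0.22 + 1.287 = 1.507.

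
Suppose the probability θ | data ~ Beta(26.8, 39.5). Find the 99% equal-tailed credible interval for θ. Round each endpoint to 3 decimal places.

[0.258, 0.562]

Posterior: Beta(26.8, 39.5).
Equal-tailed 99% interval: the 0.005 and 0.995 quantiles of Beta(26.8, 39.5).
Posterior mean ≈ 0.404, SD ≈ 0.060; a Normal approximation gives roughly [0.250, 0.558].
Exact: F⁻¹(0.005) = 0.258; F⁻¹(0.995) = 0.562.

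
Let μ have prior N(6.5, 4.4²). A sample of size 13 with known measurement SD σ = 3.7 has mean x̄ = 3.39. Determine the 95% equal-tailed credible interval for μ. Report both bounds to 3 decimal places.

Posterior precision = 1/4.4² + 13/3.7² = 0.0517 + 0.9496 = 1.0013, so posterior SD = 0.9994.
Posterior mean = (6.5/4.4² + 13·3.39/3.7²) / 1.0013 = 3.5504.
Interval: 3.5504 ± 1.960 × 0.9994 → [1.592, 5.509].

[1.592, 5.509]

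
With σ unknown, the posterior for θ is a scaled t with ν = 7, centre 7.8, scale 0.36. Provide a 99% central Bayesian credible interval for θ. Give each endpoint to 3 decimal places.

The t_7 distribution is symmetric; the 99% interval is 7.8 ± t·0.36 with t_{0.995,7} = 3.499.
Half-width: 3.499 × 0.36 = 1.260.
7.8 − 1.260 = 6.540; 7.8 + 1.260 = 9.060.

[6.540, 9.060]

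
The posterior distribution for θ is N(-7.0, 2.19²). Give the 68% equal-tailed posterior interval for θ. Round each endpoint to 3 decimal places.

[-9.178, -4.822]

The posterior is symmetric, so the 68% equal-tailed interval is θ = -7.0 ± z·2.19 with z = 0.994.
Half-width: 0.994 × 2.19 = 2.178.
-7.0 − 2.178 = -9.178; -7.0 + 2.178 = -4.822.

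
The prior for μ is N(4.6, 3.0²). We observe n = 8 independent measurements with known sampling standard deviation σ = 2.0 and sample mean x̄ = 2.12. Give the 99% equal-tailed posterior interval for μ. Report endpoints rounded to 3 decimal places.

[0.478, 4.023]

Posterior precision = 1/3.0² + 8/2.0² = 0.1111 + 2.0000 = 2.1111, so posterior SD = 0.6882.
Posterior mean = (4.6/3.0² + 8·2.12/2.0²) / 2.1111 = 2.2505.
Interval: 2.2505 ± 2.576 × 0.6882 → [0.478, 4.023].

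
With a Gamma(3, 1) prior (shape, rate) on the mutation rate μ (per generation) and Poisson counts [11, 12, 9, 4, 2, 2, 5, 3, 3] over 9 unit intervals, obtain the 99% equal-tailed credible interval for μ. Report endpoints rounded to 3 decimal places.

[3.695, 7.480]

Posterior: Gamma(3+51, 1+9) = Gamma(54, 10) (shape, rate).
Equal-tailed 99% interval: Gamma(54, 10) quantiles at 0.005 and 0.995.
Posterior mean ≈ 5.400, SD ≈ 0.735; a Normal approximation gives roughly [3.507, 7.293].
Exact: lower = 3.695; upper = 7.480.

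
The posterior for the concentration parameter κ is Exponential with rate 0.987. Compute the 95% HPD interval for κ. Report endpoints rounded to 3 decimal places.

[0.000, 3.035]

The exponential density is strictly decreasing on [0, ∞), so the HPD interval is anchored at 0: [0, q] with P(κ ≤ q) = 0.95.
q = −ln(1 − 0.95) / 0.987 = 2.9957 / 0.987 = 3.035.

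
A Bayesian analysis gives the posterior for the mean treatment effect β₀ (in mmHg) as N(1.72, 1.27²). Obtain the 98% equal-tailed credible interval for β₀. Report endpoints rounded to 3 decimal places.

The posterior is symmetric, so the 98% equal-tailed interval is β₀ = 1.72 ± z·1.27 with z = 2.326.
Half-width: 2.326 × 1.27 = 2.954.
1.72 − 2.954 = -1.234; 1.72 + 2.954 = 4.674.

[-1.234, 4.674]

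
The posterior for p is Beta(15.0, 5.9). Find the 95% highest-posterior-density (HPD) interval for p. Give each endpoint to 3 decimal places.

The posterior is unimodal and skewed, so the HPD interval has equal density at both endpoints and is the shortest 95% interval.
Solving f(0.528) = f(0.896) with F(0.896) − F(0.528) = 0.95 gives [0.528, 0.896].
For comparison, the equal-tailed interval is [0.512, 0.884]; the HPD is narrower and shifted toward the mode.

[0.528, 0.896]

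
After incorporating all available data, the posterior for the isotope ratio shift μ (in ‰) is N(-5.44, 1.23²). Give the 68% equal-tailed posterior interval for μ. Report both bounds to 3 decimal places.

[-6.663, -4.217]

The posterior is symmetric, so the 68% equal-tailed interval is μ = -5.44 ± z·1.23 with z = 0.994.
Half-width: 0.994 × 1.23 = 1.223.
-5.44 − 1.223 = -6.663; -5.44 + 1.223 = -4.217.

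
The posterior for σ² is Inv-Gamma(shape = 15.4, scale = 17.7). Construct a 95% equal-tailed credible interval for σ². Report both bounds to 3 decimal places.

Inverse-Gamma(15.4, 17.7) quantiles: F⁻¹(0.025) and F⁻¹(0.975).
Equivalently, 1/σ² ~ Gamma(15.4, rate = 17.7); invert its 0.975 and 0.025 quantiles.
Posterior mean ≈ 1.229, SD ≈ 0.336; a Normal approximation gives roughly [0.571, 1.887].
Exact: lower = 0.738; upper = 2.036.

[0.738, 2.036]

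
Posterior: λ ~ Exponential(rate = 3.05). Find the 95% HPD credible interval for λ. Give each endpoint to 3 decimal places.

The exponential density is strictly decreasing on [0, ∞), so the HPD interval is anchored at 0: [0, q] with P(λ ≤ q) = 0.95.
q = −ln(1 − 0.95) / 3.05 = 2.9957 / 3.05 = 0.982.

[0.000, 0.982]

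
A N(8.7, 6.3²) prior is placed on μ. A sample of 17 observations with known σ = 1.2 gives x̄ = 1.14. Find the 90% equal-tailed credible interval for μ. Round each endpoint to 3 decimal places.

Posterior precision = 1/6.3² + 17/1.2² = 0.0252 + 11.8056 = 11.8308, so posterior SD = 0.2907.
Posterior mean = (8.7/6.3² + 17·1.14/1.2²) / 11.8308 = 1.1561.
Interval: 1.1561 ± 1.645 × 0.2907 → [0.678, 1.634].

[0.678, 1.634]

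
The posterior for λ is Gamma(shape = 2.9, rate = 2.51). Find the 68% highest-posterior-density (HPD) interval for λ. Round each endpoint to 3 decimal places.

The posterior is unimodal and skewed, so the HPD interval has equal density at both endpoints and is the shortest 68% interval.
Solving f(0.320) = f(1.478) with F(1.478) − F(0.320) = 0.68 gives [0.320, 1.478].
For comparison, the equal-tailed interval is [0.519, 1.791]; the HPD is narrower and shifted toward the mode.

[0.320, 1.478]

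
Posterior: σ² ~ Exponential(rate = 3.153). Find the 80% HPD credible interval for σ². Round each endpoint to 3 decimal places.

The exponential density is strictly decreasing on [0, ∞), so the HPD interval is anchored at 0: [0, q] with P(σ² ≤ q) = 0.80.
q = −ln(1 − 0.80) / 3.153 = 1.6094 / 3.153 = 0.510.

[0.000, 0.510]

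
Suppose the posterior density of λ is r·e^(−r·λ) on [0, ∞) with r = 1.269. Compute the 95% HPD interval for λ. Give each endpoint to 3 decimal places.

The exponential density is strictly decreasing on [0, ∞), so the HPD interval is anchored at 0: [0, q] with P(λ ≤ q) = 0.95.
q = −ln(1 − 0.95) / 1.269 = 2.9957 / 1.269 = 2.361.

[0.000, 2.361]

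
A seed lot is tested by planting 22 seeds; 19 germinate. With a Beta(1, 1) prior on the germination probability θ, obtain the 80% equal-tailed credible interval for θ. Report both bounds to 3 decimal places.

[0.732, 0.922]

Posterior: Beta(1+19, 1+3) = Beta(20, 4).
Equal-tailed 80% interval: the 0.1 and 0.9 quantiles of Beta(20, 4).
Posterior mean ≈ 0.833, SD ≈ 0.075; a Normal approximation gives roughly [0.738, 0.929].
Exact: F⁻¹(0.1) = 0.732; F⁻¹(0.9) = 0.922.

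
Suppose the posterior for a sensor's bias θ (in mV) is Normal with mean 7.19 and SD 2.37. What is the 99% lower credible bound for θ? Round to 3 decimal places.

Need L with P(θ ≥ L) = 0.99: L = 7.19 − z_{0.01}·2.37.
z = 2.326; L = 7.19 − 2.326 × 2.37 = 1.677.

1.677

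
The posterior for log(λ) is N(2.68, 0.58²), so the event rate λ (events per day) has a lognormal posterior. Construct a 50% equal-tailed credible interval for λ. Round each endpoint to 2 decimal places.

On the log scale the 50% interval is 2.68 ± 0.674 × 0.58 = [2.2888, 3.0712].
Exponentiate: [e^2.2888, e^3.0712] = [9.86, 21.57].

[9.86, 21.57]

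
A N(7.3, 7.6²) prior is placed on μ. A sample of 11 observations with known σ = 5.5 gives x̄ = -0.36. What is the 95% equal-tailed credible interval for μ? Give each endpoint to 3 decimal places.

[-3.187, 3.164]

Posterior precision = 1/7.6² + 11/5.5² = 0.0173 + 0.3636 = 0.3809, so posterior SD = 1.6202.
Posterior mean = (7.3/7.6² + 11·-0.36/5.5²) / 0.3809 = -0.0119.
Interval: -0.0119 ± 1.960 × 1.6202 → [-3.187, 3.164].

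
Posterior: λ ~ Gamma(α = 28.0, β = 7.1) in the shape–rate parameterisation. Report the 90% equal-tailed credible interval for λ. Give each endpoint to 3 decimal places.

Posterior: Gamma(shape 28.0, rate 7.1).
Equal-tailed 90% interval: Gamma(28.0, 7.1) quantiles at 0.05 and 0.95.
Posterior mean ≈ 3.944, SD ≈ 0.745; a Normal approximation gives roughly [2.718, 5.170].
Exact: lower = 2.803; upper = 5.244.

[2.803, 5.244]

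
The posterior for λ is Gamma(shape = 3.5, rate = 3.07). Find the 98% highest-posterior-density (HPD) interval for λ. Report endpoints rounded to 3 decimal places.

[0.108, 2.739]

The posterior is unimodal and skewed, so the HPD interval has equal density at both endpoints and is the shortest 98% interval.
Solving f(0.108) = f(2.739) with F(2.739) − F(0.108) = 0.98 gives [0.108, 2.739].
For comparison, the equal-tailed interval is [0.202, 3.009]; the HPD is narrower and shifted toward the mode.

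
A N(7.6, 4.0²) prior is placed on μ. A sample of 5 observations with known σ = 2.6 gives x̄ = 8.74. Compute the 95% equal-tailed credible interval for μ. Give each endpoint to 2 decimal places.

[6.46, 10.84]

Posterior precision = 1/4.0² + 5/2.6² = 0.0625 + 0.7396 = 0.8021, so posterior SD = 1.1165.
Posterior mean = (7.6/4.0² + 5·8.74/2.6²) / 0.8021 = 8.6512.
Interval: 8.6512 ± 1.960 × 1.1165 → [6.46, 10.84].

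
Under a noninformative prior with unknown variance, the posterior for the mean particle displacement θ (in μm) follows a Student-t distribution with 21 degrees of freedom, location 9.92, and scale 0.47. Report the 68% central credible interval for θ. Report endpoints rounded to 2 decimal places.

[9.44, 10.40]

The t_21 distribution is symmetric; the 68% interval is 9.92 ± t·0.47 with t_{0.84,21} = 1.019.
Half-width: 1.019 × 0.47 = 0.48.
9.92 − 0.48 = 9.44; 9.92 + 0.48 = 10.40.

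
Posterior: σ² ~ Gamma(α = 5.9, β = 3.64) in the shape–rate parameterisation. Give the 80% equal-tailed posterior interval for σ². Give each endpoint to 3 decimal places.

Posterior: Gamma(shape 5.9, rate 3.64).
Equal-tailed 80% interval: Gamma(5.9, 3.64) quantiles at 0.1 and 0.9.
Posterior mean ≈ 1.621, SD ≈ 0.667; a Normal approximation gives roughly [0.766, 2.476].
Exact: lower = 0.846; upper = 2.513.

[0.846, 2.513]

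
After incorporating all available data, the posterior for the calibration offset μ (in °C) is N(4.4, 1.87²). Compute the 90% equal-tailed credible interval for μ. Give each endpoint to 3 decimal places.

[1.324, 7.476]

The posterior is symmetric, so the 90% equal-tailed interval is μ = 4.4 ± z·1.87 with z = 1.645.
Half-width: 1.645 × 1.87 = 3.076.
4.4 − 3.076 = 1.324; 4.4 + 3.076 = 7.476.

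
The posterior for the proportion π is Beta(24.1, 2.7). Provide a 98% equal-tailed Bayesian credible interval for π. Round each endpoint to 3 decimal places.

[0.729, 0.987]

Posterior: Beta(24.1, 2.7).
Equal-tailed 98% interval: the 0.01 and 0.99 quantiles of Beta(24.1, 2.7).
Posterior mean ≈ 0.899, SD ≈ 0.057; a Normal approximation gives roughly [0.766, 1.032].
Exact: F⁻¹(0.01) = 0.729; F⁻¹(0.99) = 0.987.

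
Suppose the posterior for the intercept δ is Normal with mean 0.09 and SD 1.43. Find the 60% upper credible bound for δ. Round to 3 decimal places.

Need U with P(δ ≤ U) = 0.60: U = 0.09 + z_{0.4}·1.43.
z = 0.253; U = 0.09 + 0.253 × 1.43 = 0.452.

0.452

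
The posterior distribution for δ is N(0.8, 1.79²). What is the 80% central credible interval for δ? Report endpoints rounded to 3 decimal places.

[-1.494, 3.094]

The posterior is symmetric, so the 80% equal-tailed interval is δ = 0.8 ± z·1.79 with z = 1.282.
Half-width: 1.282 × 1.79 = 2.294.
0.8 − 2.294 = -1.494; 0.8 + 2.294 = 3.094.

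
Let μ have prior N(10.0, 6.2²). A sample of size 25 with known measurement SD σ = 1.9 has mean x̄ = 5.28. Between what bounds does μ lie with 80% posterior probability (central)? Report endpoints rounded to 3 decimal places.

Posterior precision = 1/6.2² + 25/1.9² = 0.0260 + 6.9252 = 6.9512, so posterior SD = 0.3793.
Posterior mean = (10.0/6.2² + 25·5.28/1.9²) / 6.9512 = 5.2977.
Interval: 5.2977 ± 1.282 × 0.3793 → [4.812, 5.784].

[4.812, 5.784]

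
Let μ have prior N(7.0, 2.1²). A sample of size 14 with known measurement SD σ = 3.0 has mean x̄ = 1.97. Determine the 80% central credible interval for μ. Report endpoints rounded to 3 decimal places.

[1.650, 3.570]

Posterior precision = 1/2.1² + 14/3.0² = 0.2268 + 1.5556 = 1.7823, so posterior SD = 0.7490.
Posterior mean = (7.0/2.1² + 14·1.97/3.0²) / 1.7823 = 2.6099.
Interval: 2.6099 ± 1.282 × 0.7490 → [1.650, 3.570].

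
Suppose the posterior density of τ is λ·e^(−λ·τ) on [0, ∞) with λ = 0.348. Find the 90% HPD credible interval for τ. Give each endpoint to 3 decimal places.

[0.000, 6.617]

The exponential density is strictly decreasing on [0, ∞), so the HPD interval is anchored at 0: [0, q] with P(τ ≤ q) = 0.90.
q = −ln(1 − 0.90) / 0.348 = 2.3026 / 0.348 = 6.617.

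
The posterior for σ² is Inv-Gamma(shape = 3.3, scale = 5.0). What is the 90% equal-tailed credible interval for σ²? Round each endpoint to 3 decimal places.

[0.742, 5.128]

Inverse-Gamma(3.3, 5.0) quantiles: F⁻¹(0.05) and F⁻¹(0.95).
Equivalently, 1/σ² ~ Gamma(3.3, rate = 5.0); invert its 0.95 and 0.05 quantiles.
Posterior mean ≈ 2.174, SD ≈ 1.907; a Normal approximation gives roughly [-0.962, 5.310].
Exact: lower = 0.742; upper = 5.128.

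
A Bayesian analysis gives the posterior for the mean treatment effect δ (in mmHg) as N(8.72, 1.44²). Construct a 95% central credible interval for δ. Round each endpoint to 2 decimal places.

[5.90, 11.54]

The posterior is symmetric, so the 95% equal-tailed interval is δ = 8.72 ± z·1.44 with z = 1.960.
Half-width: 1.960 × 1.44 = 2.82.
8.72 − 2.82 = 5.90; 8.72 + 2.82 = 11.54.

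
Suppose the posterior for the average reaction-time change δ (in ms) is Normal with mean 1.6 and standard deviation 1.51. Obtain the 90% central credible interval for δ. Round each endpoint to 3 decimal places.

[-0.884, 4.084]

The posterior is symmetric, so the 90% equal-tailed interval is δ = 1.6 ± z·1.51 with z = 1.645.
Half-width: 1.645 × 1.51 = 2.484.
1.6 − 2.484 = -0.884; 1.6 + 2.484 = 4.084.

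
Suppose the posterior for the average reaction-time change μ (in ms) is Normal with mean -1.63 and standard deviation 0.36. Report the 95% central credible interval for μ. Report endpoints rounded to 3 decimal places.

[-2.336, -0.924]

The posterior is symmetric, so the 95% equal-tailed interval is μ = -1.63 ± z·0.36 with z = 1.960.
Half-width: 1.960 × 0.36 = 0.706.
-1.63 − 0.706 = -2.336; -1.63 + 0.706 = -0.924.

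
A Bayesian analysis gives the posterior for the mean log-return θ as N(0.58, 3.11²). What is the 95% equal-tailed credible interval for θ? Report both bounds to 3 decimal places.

The posterior is symmetric, so the 95% equal-tailed interval is θ = 0.58 ± z·3.11 with z = 1.960.
Half-width: 1.960 × 3.11 = 6.095.
0.58 − 6.095 = -5.515; 0.58 + 6.095 = 6.675.

[-5.515, 6.675]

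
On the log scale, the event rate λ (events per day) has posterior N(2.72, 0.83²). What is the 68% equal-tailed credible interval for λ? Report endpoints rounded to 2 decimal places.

[6.65, 34.65]

On the log scale the 68% interval is 2.72 ± 0.994 × 0.83 = [1.8946, 3.5454].
Exponentiate: [e^1.8946, e^3.5454] = [6.65, 34.65].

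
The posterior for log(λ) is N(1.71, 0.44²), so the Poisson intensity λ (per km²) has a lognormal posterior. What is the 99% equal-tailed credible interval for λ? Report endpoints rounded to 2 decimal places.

[1.78, 17.17]

On the log scale the 99% interval is 1.71 ± 2.576 × 0.44 = [0.5766, 2.8434].
Exponentiate: [e^0.5766, e^2.8434] = [1.78, 17.17].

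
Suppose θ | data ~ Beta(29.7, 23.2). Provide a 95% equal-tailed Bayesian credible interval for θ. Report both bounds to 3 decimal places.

[0.427, 0.691]

Posterior: Beta(29.7, 23.2).
Equal-tailed 95% interval: the 0.025 and 0.975 quantiles of Beta(29.7, 23.2).
Posterior mean ≈ 0.561, SD ≈ 0.068; a Normal approximation gives roughly [0.429, 0.694].
Exact: F⁻¹(0.025) = 0.427; F⁻¹(0.975) = 0.691.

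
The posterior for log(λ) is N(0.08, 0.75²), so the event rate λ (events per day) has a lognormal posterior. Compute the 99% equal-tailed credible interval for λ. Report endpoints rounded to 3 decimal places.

[0.157, 7.477]

On the log scale the 99% interval is 0.08 ± 2.576 × 0.75 = [-1.8519, 2.0119].
Exponentiate: [e^-1.8519, e^2.0119] = [0.157, 7.477].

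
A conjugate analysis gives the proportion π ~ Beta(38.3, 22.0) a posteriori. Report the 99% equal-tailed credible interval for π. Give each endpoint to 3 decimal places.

[0.471, 0.783]

Posterior: Beta(38.3, 22.0).
Equal-tailed 99% interval: the 0.005 and 0.995 quantiles of Beta(38.3, 22.0).
Posterior mean ≈ 0.635, SD ≈ 0.061; a Normal approximation gives roughly [0.477, 0.794].
Exact: F⁻¹(0.005) = 0.471; F⁻¹(0.995) = 0.783.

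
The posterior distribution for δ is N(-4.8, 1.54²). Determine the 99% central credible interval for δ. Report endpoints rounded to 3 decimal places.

[-8.767, -0.833]

The posterior is symmetric, so the 99% equal-tailed interval is δ = -4.8 ± z·1.54 with z = 2.576.
Half-width: 2.576 × 1.54 = 3.967.
-4.8 − 3.967 = -8.767; -4.8 + 3.967 = -0.833.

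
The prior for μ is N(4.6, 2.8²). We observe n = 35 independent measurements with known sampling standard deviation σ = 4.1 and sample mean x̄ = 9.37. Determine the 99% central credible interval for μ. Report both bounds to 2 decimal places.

Posterior precision = 1/2.8² + 35/4.1² = 0.1276 + 2.0821 = 2.2096, so posterior SD = 0.6727.
Posterior mean = (4.6/2.8² + 35·9.37/4.1²) / 2.2096 = 9.0947.
Interval: 9.0947 ± 2.576 × 0.6727 → [7.36, 10.83].

[7.36, 10.83]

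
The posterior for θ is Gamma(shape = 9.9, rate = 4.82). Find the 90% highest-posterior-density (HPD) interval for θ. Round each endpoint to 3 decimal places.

The posterior is unimodal and skewed, so the HPD interval has equal density at both endpoints and is the shortest 90% interval.
Solving f(1.000) = f(3.073) with F(3.073) − F(1.000) = 0.90 gives [1.000, 3.073].
For comparison, the equal-tailed interval is [1.110, 3.232]; the HPD is narrower and shifted toward the mode.

[1.000, 3.073]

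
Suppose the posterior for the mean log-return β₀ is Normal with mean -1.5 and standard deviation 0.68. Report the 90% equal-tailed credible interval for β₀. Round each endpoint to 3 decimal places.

[-2.619, -0.381]

The posterior is symmetric, so the 90% equal-tailed interval is β₀ = -1.5 ± z·0.68 with z = 1.645.
Half-width: 1.645 × 0.68 = 1.119.
-1.5 − 1.119 = -2.619; -1.5 + 1.119 = -0.381.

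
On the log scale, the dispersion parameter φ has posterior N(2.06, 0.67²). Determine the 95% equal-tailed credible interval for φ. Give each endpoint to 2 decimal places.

On the log scale the 95% interval is 2.06 ± 1.960 × 0.67 = [0.7468, 3.3732].
Exponentiate: [e^0.7468, e^3.3732] = [2.11, 29.17].

[2.11, 29.17]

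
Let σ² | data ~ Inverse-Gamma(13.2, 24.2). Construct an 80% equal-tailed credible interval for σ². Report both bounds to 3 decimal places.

Inverse-Gamma(13.2, 24.2) quantiles: F⁻¹(0.1) and F⁻¹(0.9).
Equivalently, 1/σ² ~ Gamma(13.2, rate = 24.2); invert its 0.9 and 0.1 quantiles.
Posterior mean ≈ 1.984, SD ≈ 0.593; a Normal approximation gives roughly [1.224, 2.743].
Exact: lower = 1.343; upper = 2.747.

[1.343, 2.747]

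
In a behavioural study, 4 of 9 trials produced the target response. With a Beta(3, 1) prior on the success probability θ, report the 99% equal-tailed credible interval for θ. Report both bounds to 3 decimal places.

[0.209, 0.848]

Posterior: Beta(3+4, 1+5) = Beta(7, 6).
Equal-tailed 99% interval: the 0.005 and 0.995 quantiles of Beta(7, 6).
Posterior mean ≈ 0.538, SD ≈ 0.133; a Normal approximation gives roughly [0.195, 0.882].
Exact: F⁻¹(0.005) = 0.209; F⁻¹(0.995) = 0.848.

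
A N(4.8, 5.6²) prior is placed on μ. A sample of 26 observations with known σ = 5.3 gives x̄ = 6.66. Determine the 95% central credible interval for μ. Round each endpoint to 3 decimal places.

[4.595, 8.601]

Posterior precision = 1/5.6² + 26/5.3² = 0.0319 + 0.9256 = 0.9575, so posterior SD = 1.0220.
Posterior mean = (4.8/5.6² + 26·6.66/5.3²) / 0.9575 = 6.5981.
Interval: 6.5981 ± 1.960 × 1.0220 → [4.595, 8.601].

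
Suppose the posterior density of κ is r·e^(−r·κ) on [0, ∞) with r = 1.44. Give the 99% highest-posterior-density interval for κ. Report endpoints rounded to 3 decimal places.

[0.000, 3.198]

The exponential density is strictly decreasing on [0, ∞), so the HPD interval is anchored at 0: [0, q] with P(κ ≤ q) = 0.99.
q = −ln(1 − 0.99) / 1.44 = 4.6052 / 1.44 = 3.198.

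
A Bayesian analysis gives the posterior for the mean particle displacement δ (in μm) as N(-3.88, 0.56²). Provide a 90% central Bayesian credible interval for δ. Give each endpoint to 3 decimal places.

The posterior is symmetric, so the 90% equal-tailed interval is δ = -3.88 ± z·0.56 with z = 1.645.
Half-width: 1.645 × 0.56 = 0.921.
-3.88 − 0.921 = -4.801; -3.88 + 0.921 = -2.959.

[-4.801, -2.959]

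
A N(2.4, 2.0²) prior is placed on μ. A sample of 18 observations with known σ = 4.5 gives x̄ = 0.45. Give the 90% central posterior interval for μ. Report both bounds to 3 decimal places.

Posterior precision = 1/2.0² + 18/4.5² = 0.2500 + 0.8889 = 1.1389, so posterior SD = 0.9370.
Posterior mean = (2.4/2.0² + 18·0.45/4.5²) / 1.1389 = 0.8780.
Interval: 0.8780 ± 1.645 × 0.9370 → [-0.663, 2.419].

[-0.663, 2.419]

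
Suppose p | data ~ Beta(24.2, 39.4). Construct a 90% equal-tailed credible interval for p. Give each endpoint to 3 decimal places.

[0.283, 0.482]

Posterior: Beta(24.2, 39.4).
Equal-tailed 90% interval: the 0.05 and 0.95 quantiles of Beta(24.2, 39.4).
Posterior mean ≈ 0.381, SD ≈ 0.060; a Normal approximation gives roughly [0.281, 0.480].
Exact: F⁻¹(0.05) = 0.283; F⁻¹(0.95) = 0.482.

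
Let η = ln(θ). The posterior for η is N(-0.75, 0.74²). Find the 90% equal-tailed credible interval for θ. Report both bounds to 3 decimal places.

On the log scale the 90% interval is -0.75 ± 1.645 × 0.74 = [-1.9672, 0.4672].
Exponentiate: [e^-1.9672, e^0.4672] = [0.140, 1.596].

[0.140, 1.596]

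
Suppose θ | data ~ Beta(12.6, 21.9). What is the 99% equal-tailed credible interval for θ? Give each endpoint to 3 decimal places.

[0.177, 0.582]

Posterior: Beta(12.6, 21.9).
Equal-tailed 99% interval: the 0.005 and 0.995 quantiles of Beta(12.6, 21.9).
Posterior mean ≈ 0.365, SD ≈ 0.081; a Normal approximation gives roughly [0.157, 0.573].
Exact: F⁻¹(0.005) = 0.177; F⁻¹(0.995) = 0.582.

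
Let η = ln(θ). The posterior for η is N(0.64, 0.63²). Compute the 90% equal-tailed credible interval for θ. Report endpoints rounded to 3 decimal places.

[0.673, 5.346]

On the log scale the 90% interval is 0.64 ± 1.645 × 0.63 = [-0.3963, 1.6763].
Exponentiate: [e^-0.3963, e^1.6763] = [0.673, 5.346].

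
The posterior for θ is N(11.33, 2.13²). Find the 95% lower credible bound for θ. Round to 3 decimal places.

7.826

Need L with P(θ ≥ L) = 0.95: L = 11.33 − z_{0.05}·2.13.
z = 1.645; L = 11.33 − 1.645 × 2.13 = 7.826.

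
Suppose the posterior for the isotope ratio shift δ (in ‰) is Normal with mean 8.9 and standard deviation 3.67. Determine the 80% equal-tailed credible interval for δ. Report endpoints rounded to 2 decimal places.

The posterior is symmetric, so the 80% equal-tailed interval is δ = 8.9 ± z·3.67 with z = 1.282.
Half-width: 1.282 × 3.67 = 4.70.
8.9 − 4.70 = 4.20; 8.9 + 4.70 = 13.60.

[4.20, 13.60]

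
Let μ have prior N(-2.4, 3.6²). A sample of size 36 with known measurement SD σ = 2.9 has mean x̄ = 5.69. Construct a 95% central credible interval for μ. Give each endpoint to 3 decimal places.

[4.608, 6.486]

Posterior precision = 1/3.6² + 36/2.9² = 0.0772 + 4.2806 = 4.3578, so posterior SD = 0.4790.
Posterior mean = (-2.4/3.6² + 36·5.69/2.9²) / 4.3578 = 5.5468.
Interval: 5.5468 ± 1.960 × 0.4790 → [4.608, 6.486].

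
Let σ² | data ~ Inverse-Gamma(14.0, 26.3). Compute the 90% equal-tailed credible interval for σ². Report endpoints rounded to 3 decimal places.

Inverse-Gamma(14.0, 26.3) quantiles: F⁻¹(0.05) and F⁻¹(0.95).
Equivalently, 1/σ² ~ Gamma(14.0, rate = 26.3); invert its 0.95 and 0.05 quantiles.
Posterior mean ≈ 2.023, SD ≈ 0.584; a Normal approximation gives roughly [1.062, 2.984].
Exact: lower = 1.272; upper = 3.107.

[1.272, 3.107]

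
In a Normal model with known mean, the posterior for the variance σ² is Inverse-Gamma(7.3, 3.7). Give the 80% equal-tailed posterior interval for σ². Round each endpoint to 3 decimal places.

Inverse-Gamma(7.3, 3.7) quantiles: F⁻¹(0.1) and F⁻¹(0.9).
Equivalently, 1/σ² ~ Gamma(7.3, rate = 3.7); invert its 0.9 and 0.1 quantiles.
Posterior mean ≈ 0.587, SD ≈ 0.255; a Normal approximation gives roughly [0.260, 0.914].
Exact: lower = 0.339; upper = 0.898.

[0.339, 0.898]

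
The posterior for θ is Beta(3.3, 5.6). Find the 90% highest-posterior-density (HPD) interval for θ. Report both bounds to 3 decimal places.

The posterior is unimodal and skewed, so the HPD interval has equal density at both endpoints and is the shortest 90% interval.
Solving f(0.116) = f(0.616) with F(0.616) − F(0.116) = 0.90 gives [0.116, 0.616].
For comparison, the equal-tailed interval is [0.136, 0.640]; the HPD is narrower and shifted toward the mode.

[0.116, 0.616]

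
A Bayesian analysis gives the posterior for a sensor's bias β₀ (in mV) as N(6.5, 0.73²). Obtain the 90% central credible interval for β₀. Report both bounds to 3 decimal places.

[5.299, 7.701]

The posterior is symmetric, so the 90% equal-tailed interval is β₀ = 6.5 ± z·0.73 with z = 1.645.
Half-width: 1.645 × 0.73 = 1.201.
6.5 − 1.201 = 5.299; 6.5 + 1.201 = 7.701.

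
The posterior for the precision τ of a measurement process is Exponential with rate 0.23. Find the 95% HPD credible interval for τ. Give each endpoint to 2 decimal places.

[0.00, 13.02]

The exponential density is strictly decreasing on [0, ∞), so the HPD interval is anchored at 0: [0, q] with P(τ ≤ q) = 0.95.
q = −ln(1 − 0.95) / 0.23 = 2.9957 / 0.23 = 13.02.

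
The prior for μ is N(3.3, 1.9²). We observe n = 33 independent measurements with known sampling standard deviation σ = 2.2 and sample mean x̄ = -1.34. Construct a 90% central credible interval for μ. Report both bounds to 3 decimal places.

[-1.776, -0.541]

Posterior precision = 1/1.9² + 33/2.2² = 0.2770 + 6.8182 = 7.0952, so posterior SD = 0.3754.
Posterior mean = (3.3/1.9² + 33·-1.34/2.2²) / 7.0952 = -1.1588.
Interval: -1.1588 ± 1.645 × 0.3754 → [-1.776, -0.541].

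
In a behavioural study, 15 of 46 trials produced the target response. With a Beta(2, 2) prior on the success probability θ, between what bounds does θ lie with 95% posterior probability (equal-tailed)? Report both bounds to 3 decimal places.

Posterior: Beta(2+15, 2+31) = Beta(17, 33).
Equal-tailed 95% interval: the 0.025 and 0.975 quantiles of Beta(17, 33).
Posterior mean ≈ 0.340, SD ≈ 0.066; a Normal approximation gives roughly [0.210, 0.470].
Exact: F⁻¹(0.025) = 0.217; F⁻¹(0.975) = 0.475.

[0.217, 0.475]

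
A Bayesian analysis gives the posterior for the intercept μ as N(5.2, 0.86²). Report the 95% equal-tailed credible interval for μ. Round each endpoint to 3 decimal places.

[3.514, 6.886]

The posterior is symmetric, so the 95% equal-tailed interval is μ = 5.2 ± z·0.86 with z = 1.960.
Half-width: 1.960 × 0.86 = 1.686.
5.2 − 1.686 = 3.514; 5.2 + 1.686 = 6.886.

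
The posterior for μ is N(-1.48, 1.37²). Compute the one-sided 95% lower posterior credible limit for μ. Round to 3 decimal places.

Need L with P(μ ≥ L) = 0.95: L = -1.48 − z_{0.05}·1.37.
z = 1.645; L = -1.48 − 1.645 × 1.37 = -3.733.

-3.733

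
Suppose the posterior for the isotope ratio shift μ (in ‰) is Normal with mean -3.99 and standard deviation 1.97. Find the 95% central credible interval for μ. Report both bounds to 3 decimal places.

[-7.851, -0.129]

The posterior is symmetric, so the 95% equal-tailed interval is μ = -3.99 ± z·1.97 with z = 1.960.
Half-width: 1.960 × 1.97 = 3.861.
-3.99 − 3.861 = -7.851; -3.99 + 3.861 = -0.129.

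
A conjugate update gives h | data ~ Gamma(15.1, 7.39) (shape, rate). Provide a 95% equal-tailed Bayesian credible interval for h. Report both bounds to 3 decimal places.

Posterior: Gamma(shape 15.1, rate 7.39).
Equal-tailed 95% interval: Gamma(15.1, 7.39) quantiles at 0.025 and 0.975.
Posterior mean ≈ 2.043, SD ≈ 0.526; a Normal approximation gives roughly [1.013, 3.074].
Exact: lower = 1.146; upper = 3.196.

[1.146, 3.196]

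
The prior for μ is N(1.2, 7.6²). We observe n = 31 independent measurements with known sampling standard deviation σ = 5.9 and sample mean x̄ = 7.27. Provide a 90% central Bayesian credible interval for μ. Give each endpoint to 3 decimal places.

Posterior precision = 1/7.6² + 31/5.9² = 0.0173 + 0.8905 = 0.9079, so posterior SD = 1.0495.
Posterior mean = (1.2/7.6² + 31·7.27/5.9²) / 0.9079 = 7.1542.
Interval: 7.1542 ± 1.645 × 1.0495 → [5.428, 8.881].

[5.428, 8.881]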